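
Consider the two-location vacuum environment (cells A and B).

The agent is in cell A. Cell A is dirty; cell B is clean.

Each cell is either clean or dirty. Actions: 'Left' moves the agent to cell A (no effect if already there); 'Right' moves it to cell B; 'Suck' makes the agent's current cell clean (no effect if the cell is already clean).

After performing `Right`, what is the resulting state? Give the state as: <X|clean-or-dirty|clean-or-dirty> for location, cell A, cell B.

start: <A|dirty|clean>
1. Right → <B|dirty|clean>

<B|dirty|clean>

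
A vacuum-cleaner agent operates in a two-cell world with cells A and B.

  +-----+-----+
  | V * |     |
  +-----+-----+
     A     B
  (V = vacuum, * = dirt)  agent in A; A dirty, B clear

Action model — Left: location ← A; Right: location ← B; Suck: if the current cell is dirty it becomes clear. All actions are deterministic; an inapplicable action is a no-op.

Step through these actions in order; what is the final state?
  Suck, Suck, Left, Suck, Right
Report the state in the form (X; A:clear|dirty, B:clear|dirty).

(B; A:clear, B:clear)

1) do Suck; now (A; A:clear, B:clear)
2) do Suck; now (A; A:clear, B:clear)
3) do Left; now (A; A:clear, B:clear)
4) do Suck; now (A; A:clear, B:clear)
5) do Right; now (B; A:clear, B:clear)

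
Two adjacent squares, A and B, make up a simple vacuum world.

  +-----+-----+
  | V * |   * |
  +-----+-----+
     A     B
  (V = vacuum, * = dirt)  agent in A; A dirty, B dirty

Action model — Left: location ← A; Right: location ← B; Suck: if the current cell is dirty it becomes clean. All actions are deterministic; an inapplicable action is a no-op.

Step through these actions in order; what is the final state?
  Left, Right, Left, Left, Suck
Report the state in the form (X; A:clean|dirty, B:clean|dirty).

1) do Left; now (A; A:dirty, B:dirty)
2) do Right; now (B; A:dirty, B:dirty)
3) do Left; now (A; A:dirty, B:dirty)
4) do Left; now (A; A:dirty, B:dirty)
5) do Suck; now (A; A:clean, B:dirty)

(A; A:clean, B:dirty)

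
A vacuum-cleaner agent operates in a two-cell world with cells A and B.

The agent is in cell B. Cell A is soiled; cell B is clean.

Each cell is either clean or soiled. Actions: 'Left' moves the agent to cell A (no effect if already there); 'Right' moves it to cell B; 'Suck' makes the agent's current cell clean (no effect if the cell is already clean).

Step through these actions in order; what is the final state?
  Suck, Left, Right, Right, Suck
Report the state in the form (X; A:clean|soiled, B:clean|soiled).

(B; A:soiled, B:clean)

step 1/5 (Suck): (B; A:soiled, B:clean)
step 2/5 (Left): (A; A:soiled, B:clean)
step 3/5 (Right): (B; A:soiled, B:clean)
step 4/5 (Right): (B; A:soiled, B:clean)
step 5/5 (Suck): (B; A:soiled, B:clean)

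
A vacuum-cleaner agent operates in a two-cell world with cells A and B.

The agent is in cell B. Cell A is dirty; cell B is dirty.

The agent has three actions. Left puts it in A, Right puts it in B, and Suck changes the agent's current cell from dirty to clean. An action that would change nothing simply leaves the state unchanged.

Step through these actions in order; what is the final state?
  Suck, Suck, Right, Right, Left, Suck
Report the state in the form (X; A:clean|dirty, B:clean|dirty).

(A; A:clean, B:clean)

[1] after Suck: (B; A:dirty, B:clean)
[2] after Suck: (B; A:dirty, B:clean)
[3] after Right: (B; A:dirty, B:clean)
[4] after Right: (B; A:dirty, B:clean)
[5] after Left: (A; A:dirty, B:clean)
[6] after Suck: (A; A:clean, B:clean)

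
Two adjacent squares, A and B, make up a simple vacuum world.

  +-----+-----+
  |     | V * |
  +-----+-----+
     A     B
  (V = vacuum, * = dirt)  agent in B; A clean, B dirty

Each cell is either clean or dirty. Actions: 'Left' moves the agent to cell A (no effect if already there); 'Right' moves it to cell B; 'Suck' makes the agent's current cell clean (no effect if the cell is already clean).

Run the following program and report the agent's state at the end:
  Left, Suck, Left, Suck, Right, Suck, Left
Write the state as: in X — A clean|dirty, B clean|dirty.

in A — A clean, B clean

step 1/7 (Left): in A — A clean, B dirty
step 2/7 (Suck): in A — A clean, B dirty
step 3/7 (Left): in A — A clean, B dirty
step 4/7 (Suck): in A — A clean, B dirty
step 5/7 (Right): in B — A clean, B dirty
step 6/7 (Suck): in B — A clean, B clean
step 7/7 (Left): in A — A clean, B clean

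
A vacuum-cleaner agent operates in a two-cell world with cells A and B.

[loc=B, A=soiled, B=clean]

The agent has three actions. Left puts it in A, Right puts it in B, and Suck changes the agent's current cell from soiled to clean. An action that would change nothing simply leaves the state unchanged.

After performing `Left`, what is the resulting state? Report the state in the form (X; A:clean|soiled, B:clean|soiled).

(A; A:soiled, B:clean)

start: (B; A:soiled, B:clean)
Left (#1): (A; A:soiled, B:clean)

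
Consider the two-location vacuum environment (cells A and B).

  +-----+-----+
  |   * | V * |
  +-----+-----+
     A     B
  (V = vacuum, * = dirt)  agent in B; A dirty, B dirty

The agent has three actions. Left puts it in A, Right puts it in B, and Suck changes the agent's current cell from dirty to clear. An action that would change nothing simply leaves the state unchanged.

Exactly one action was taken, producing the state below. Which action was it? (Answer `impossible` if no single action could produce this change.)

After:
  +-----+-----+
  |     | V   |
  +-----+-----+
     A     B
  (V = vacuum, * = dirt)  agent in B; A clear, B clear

try  Left: (A; A:dirty, B:dirty)
try Right: (B; A:dirty, B:dirty)
try  Suck: (B; A:dirty, B:clear)
no single action produces the after-state

impossible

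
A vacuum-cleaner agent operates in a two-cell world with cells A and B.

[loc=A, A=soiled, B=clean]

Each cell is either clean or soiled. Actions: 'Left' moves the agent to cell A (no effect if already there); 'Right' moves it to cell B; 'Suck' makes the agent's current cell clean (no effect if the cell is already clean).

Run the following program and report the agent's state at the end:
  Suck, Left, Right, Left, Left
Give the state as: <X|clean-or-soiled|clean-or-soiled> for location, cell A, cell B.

<A|clean|clean>

step 1/5 (Suck): <A|clean|clean>
step 2/5 (Left): <A|clean|clean>
step 3/5 (Right): <B|clean|clean>
step 4/5 (Left): <A|clean|clean>
step 5/5 (Left): <A|clean|clean>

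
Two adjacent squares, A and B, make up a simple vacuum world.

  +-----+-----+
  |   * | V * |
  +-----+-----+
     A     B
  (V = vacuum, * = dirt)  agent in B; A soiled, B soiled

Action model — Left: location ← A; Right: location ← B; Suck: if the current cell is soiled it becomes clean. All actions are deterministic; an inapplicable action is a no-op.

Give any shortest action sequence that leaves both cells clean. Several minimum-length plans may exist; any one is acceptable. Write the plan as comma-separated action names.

1. Suck → in B — A soiled, B clean
2. Left → in A — A soiled, B clean
3. Suck → in A — A clean, B clean
min 3: Suck B + move + Suck A

Suck, Left, Suck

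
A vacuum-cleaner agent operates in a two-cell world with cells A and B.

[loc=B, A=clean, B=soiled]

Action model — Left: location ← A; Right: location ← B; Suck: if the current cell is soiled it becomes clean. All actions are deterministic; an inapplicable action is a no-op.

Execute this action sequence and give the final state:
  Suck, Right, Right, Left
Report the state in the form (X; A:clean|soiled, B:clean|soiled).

[1] after Suck: (B; A:clean, B:clean)
[2] after Right: (B; A:clean, B:clean)
[3] after Right: (B; A:clean, B:clean)
[4] after Left: (A; A:clean, B:clean)

(A; A:clean, B:clean)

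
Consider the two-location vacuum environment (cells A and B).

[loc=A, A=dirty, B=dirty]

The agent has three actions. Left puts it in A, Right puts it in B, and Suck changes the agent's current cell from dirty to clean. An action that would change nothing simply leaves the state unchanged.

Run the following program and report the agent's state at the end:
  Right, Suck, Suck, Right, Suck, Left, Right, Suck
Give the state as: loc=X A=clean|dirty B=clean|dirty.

loc=B A=dirty B=clean

1. Right → loc=B A=dirty B=dirty
2. Suck → loc=B A=dirty B=clean
3. Suck → loc=B A=dirty B=clean
4. Right → loc=B A=dirty B=clean
5. Suck → loc=B A=dirty B=clean
6. Left → loc=A A=dirty B=clean
7. Right → loc=B A=dirty B=clean
8. Suck → loc=B A=dirty B=clean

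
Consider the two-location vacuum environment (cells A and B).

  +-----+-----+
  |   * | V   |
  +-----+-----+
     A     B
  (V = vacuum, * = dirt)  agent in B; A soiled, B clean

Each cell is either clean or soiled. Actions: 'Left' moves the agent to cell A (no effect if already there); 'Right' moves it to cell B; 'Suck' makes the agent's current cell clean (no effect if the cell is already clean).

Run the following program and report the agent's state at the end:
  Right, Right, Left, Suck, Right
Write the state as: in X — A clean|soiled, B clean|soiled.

Right (#1): in B — A soiled, B clean
Right (#2): in B — A soiled, B clean
Left (#3): in A — A soiled, B clean
Suck (#4): in A — A clean, B clean
Right (#5): in B — A clean, B clean

in B — A clean, B clean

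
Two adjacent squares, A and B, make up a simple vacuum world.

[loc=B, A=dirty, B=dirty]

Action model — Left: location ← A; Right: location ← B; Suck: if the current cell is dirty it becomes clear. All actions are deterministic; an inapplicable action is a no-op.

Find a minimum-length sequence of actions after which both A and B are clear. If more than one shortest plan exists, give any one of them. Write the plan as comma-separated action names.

t=1 Suck ⇒ loc=B A=dirty B=clear
t=2 Left ⇒ loc=A A=dirty B=clear
t=3 Suck ⇒ loc=A A=clear B=clear
min 3: Suck B + move + Suck A

Suck, Left, Suck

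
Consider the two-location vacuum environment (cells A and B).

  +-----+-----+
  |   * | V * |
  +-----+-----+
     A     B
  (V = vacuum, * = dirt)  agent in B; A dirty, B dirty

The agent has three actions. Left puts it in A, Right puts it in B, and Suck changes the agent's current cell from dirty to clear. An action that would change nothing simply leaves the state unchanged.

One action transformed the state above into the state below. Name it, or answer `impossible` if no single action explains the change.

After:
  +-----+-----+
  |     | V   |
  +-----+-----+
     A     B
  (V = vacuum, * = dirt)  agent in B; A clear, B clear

try  Left: in A — A dirty, B dirty
try Right: in B — A dirty, B dirty
try  Suck: in B — A dirty, B clear
no single action produces the after-state

impossible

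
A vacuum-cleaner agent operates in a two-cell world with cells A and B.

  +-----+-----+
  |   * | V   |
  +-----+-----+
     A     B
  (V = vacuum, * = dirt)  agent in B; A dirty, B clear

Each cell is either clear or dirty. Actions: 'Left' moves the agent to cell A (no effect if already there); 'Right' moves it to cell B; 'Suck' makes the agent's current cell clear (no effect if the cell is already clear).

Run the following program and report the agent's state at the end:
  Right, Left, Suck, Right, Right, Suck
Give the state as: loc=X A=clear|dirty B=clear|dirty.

loc=B A=clear B=clear

step 1/6 (Right): loc=B A=dirty B=clear
step 2/6 (Left): loc=A A=dirty B=clear
step 3/6 (Suck): loc=A A=clear B=clear
step 4/6 (Right): loc=B A=clear B=clear
step 5/6 (Right): loc=B A=clear B=clear
step 6/6 (Suck): loc=B A=clear B=clear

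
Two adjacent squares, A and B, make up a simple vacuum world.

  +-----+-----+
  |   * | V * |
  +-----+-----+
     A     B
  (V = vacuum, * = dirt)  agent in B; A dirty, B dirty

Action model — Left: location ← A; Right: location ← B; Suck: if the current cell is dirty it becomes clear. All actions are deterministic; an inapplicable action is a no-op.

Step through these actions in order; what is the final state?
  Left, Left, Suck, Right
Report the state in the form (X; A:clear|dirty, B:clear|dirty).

(B; A:clear, B:dirty)

1) do Left; now (A; A:dirty, B:dirty)
2) do Left; now (A; A:dirty, B:dirty)
3) do Suck; now (A; A:clear, B:dirty)
4) do Right; now (B; A:clear, B:dirty)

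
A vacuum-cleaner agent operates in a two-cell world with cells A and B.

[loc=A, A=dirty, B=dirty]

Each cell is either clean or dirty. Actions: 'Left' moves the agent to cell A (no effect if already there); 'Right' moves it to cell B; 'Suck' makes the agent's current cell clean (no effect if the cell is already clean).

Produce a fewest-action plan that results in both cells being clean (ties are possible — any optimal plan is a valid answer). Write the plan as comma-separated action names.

[1] after Suck: <A|clean|dirty>
[2] after Right: <B|clean|dirty>
[3] after Suck: <B|clean|clean>
min 3: Suck A + move + Suck B

Suck, Right, Suck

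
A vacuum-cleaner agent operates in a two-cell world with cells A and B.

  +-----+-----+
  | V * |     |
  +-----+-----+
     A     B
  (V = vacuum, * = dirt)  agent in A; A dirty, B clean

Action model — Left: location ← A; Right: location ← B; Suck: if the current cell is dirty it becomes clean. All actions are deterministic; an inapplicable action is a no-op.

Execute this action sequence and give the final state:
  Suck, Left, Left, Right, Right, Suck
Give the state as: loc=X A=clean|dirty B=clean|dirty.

loc=B A=clean B=clean

t=1 Suck ⇒ loc=A A=clean B=clean
t=2 Left ⇒ loc=A A=clean B=clean
t=3 Left ⇒ loc=A A=clean B=clean
t=4 Right ⇒ loc=B A=clean B=clean
t=5 Right ⇒ loc=B A=clean B=clean
t=6 Suck ⇒ loc=B A=clean B=clean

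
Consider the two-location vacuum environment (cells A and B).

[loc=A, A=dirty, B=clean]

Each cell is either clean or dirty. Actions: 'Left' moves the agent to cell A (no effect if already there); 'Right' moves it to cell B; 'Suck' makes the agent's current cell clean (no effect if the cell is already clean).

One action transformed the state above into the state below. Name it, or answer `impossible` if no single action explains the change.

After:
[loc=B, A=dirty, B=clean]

Right

try  Left: <A|dirty|clean>
try Right: <B|dirty|clean>  ← match
try  Suck: <A|clean|clean>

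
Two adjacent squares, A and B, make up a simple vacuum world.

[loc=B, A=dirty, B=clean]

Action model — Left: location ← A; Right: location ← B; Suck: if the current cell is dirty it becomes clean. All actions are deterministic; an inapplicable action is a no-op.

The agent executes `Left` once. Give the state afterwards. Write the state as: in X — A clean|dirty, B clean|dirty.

start: in B — A dirty, B clean
t=1 Left ⇒ in A — A dirty, B clean

in A — A dirty, B clean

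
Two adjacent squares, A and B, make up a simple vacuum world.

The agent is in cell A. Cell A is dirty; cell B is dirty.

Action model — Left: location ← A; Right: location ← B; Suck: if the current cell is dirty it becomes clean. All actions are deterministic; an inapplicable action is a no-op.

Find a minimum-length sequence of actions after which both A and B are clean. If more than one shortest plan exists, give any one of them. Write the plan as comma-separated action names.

Suck, Right, Suck

[1] after Suck: <A|clean|dirty>
[2] after Right: <B|clean|dirty>
[3] after Suck: <B|clean|clean>
min 3: Suck A + move + Suck B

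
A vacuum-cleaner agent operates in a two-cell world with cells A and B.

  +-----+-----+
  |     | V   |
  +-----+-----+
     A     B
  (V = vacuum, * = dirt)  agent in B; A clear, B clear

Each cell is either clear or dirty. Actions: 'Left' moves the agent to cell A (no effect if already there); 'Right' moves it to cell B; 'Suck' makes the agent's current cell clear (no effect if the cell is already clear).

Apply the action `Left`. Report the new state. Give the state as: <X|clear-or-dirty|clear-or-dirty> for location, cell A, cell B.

<A|clear|clear>

start: <B|clear|clear>
Left (#1): <A|clear|clear>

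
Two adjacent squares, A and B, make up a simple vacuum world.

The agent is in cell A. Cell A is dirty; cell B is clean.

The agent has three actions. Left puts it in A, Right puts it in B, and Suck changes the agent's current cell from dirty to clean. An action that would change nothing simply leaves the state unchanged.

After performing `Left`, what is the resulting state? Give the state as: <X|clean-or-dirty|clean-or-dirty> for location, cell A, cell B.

start: <A|dirty|clean>
Left (#1): <A|dirty|clean>

<A|dirty|clean>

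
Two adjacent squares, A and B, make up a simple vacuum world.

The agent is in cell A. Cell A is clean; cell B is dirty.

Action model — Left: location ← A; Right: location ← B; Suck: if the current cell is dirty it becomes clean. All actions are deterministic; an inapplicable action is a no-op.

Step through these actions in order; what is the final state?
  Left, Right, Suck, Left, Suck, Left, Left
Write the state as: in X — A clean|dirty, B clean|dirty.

[1] after Left: in A — A clean, B dirty
[2] after Right: in B — A clean, B dirty
[3] after Suck: in B — A clean, B clean
[4] after Left: in A — A clean, B clean
[5] after Suck: in A — A clean, B clean
[6] after Left: in A — A clean, B clean
[7] after Left: in A — A clean, B clean

in A — A clean, B clean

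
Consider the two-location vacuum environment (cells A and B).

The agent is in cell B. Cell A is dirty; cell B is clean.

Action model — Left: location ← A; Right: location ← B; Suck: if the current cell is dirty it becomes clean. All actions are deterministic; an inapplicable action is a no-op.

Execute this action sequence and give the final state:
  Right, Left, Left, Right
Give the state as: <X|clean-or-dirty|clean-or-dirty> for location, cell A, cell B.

<B|dirty|clean>

step 1/4 (Right): <B|dirty|clean>
step 2/4 (Left): <A|dirty|clean>
step 3/4 (Left): <A|dirty|clean>
step 4/4 (Right): <B|dirty|clean>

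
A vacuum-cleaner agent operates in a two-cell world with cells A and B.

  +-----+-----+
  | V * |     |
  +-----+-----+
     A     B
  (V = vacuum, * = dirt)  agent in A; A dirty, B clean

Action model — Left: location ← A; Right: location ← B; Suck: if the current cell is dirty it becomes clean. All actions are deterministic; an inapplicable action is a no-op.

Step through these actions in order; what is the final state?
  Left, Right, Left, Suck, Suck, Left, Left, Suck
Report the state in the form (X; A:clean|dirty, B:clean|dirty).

(A; A:clean, B:clean)

1. Left → (A; A:dirty, B:clean)
2. Right → (B; A:dirty, B:clean)
3. Left → (A; A:dirty, B:clean)
4. Suck → (A; A:clean, B:clean)
5. Suck → (A; A:clean, B:clean)
6. Left → (A; A:clean, B:clean)
7. Left → (A; A:clean, B:clean)
8. Suck → (A; A:clean, B:clean)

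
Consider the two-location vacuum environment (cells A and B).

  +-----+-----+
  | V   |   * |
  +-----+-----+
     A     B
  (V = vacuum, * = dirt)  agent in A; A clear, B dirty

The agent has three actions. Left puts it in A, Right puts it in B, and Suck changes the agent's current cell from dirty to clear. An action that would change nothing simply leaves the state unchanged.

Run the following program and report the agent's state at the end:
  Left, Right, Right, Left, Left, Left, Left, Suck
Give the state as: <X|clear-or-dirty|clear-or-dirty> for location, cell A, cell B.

<A|clear|dirty>

1) do Left; now <A|clear|dirty>
2) do Right; now <B|clear|dirty>
3) do Right; now <B|clear|dirty>
4) do Left; now <A|clear|dirty>
5) do Left; now <A|clear|dirty>
6) do Left; now <A|clear|dirty>
7) do Left; now <A|clear|dirty>
8) do Suck; now <A|clear|dirty>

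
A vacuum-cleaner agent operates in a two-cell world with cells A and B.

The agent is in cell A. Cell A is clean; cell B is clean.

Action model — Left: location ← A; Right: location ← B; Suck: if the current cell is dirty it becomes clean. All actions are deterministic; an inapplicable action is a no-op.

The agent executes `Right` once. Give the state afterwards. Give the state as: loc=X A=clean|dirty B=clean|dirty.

start: loc=A A=clean B=clean
1. Right → loc=B A=clean B=clean

loc=B A=clean B=clean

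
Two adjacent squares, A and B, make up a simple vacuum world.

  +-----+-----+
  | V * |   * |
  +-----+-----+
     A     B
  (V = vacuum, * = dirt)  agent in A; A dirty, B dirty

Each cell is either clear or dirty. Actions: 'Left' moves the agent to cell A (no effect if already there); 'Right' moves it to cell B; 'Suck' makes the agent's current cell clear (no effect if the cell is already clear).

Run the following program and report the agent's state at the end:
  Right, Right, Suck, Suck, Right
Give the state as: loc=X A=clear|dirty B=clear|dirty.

loc=B A=dirty B=clear

t=1 Right ⇒ loc=B A=dirty B=dirty
t=2 Right ⇒ loc=B A=dirty B=dirty
t=3 Suck ⇒ loc=B A=dirty B=clear
t=4 Suck ⇒ loc=B A=dirty B=clear
t=5 Right ⇒ loc=B A=dirty B=clear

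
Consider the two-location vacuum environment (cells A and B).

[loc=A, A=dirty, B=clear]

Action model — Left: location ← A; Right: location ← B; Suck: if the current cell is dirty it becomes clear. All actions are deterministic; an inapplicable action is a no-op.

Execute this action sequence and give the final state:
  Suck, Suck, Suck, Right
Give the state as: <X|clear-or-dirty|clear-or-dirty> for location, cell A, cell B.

1. Suck → <A|clear|clear>
2. Suck → <A|clear|clear>
3. Suck → <A|clear|clear>
4. Right → <B|clear|clear>

<B|clear|clear>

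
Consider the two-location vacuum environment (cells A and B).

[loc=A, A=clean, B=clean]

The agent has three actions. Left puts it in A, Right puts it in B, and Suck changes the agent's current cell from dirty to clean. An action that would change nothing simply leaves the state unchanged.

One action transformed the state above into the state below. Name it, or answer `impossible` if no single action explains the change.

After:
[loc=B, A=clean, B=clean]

Right

try  Left: in A — A clean, B clean
try Right: in B — A clean, B clean  ← match
try  Suck: in A — A clean, B clean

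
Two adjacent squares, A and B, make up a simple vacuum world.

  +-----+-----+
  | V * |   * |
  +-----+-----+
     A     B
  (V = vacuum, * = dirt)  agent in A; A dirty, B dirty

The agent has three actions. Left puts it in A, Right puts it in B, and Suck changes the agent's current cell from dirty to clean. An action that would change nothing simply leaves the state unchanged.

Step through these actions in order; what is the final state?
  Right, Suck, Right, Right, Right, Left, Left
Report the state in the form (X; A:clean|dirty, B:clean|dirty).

(A; A:dirty, B:clean)

t=1 Right ⇒ (B; A:dirty, B:dirty)
t=2 Suck ⇒ (B; A:dirty, B:clean)
t=3 Right ⇒ (B; A:dirty, B:clean)
t=4 Right ⇒ (B; A:dirty, B:clean)
t=5 Right ⇒ (B; A:dirty, B:clean)
t=6 Left ⇒ (A; A:dirty, B:clean)
t=7 Left ⇒ (A; A:dirty, B:clean)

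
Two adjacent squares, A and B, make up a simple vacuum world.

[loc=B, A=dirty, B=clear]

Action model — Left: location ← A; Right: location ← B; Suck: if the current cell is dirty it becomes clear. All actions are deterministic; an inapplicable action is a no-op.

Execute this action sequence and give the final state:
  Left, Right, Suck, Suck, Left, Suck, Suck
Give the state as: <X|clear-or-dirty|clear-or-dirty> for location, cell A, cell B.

<A|clear|clear>

1. Left → <A|dirty|clear>
2. Right → <B|dirty|clear>
3. Suck → <B|dirty|clear>
4. Suck → <B|dirty|clear>
5. Left → <A|dirty|clear>
6. Suck → <A|clear|clear>
7. Suck → <A|clear|clear>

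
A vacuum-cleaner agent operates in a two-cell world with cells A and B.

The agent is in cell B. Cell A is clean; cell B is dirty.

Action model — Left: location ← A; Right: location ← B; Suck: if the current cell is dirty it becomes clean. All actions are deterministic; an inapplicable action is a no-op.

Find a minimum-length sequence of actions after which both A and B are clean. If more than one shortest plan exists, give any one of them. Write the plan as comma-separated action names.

t=1 Suck ⇒ <B|clean|clean>
min 1: B is dirty, one Suck

Suck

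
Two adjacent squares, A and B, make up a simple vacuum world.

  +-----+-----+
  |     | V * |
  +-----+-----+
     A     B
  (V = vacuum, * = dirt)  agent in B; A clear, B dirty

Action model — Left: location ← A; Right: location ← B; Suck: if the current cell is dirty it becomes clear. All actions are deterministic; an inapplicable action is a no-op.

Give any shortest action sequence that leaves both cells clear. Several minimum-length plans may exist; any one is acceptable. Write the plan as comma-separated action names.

step 1/1 (Suck): (B; A:clear, B:clear)
min 1: B is dirty, one Suck

Suck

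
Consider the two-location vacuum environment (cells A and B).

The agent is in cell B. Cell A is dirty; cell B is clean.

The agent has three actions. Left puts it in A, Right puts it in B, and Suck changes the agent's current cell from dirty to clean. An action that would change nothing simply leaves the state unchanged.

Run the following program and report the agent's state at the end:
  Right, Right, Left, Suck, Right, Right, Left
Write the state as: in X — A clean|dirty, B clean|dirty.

Right (#1): in B — A dirty, B clean
Right (#2): in B — A dirty, B clean
Left (#3): in A — A dirty, B clean
Suck (#4): in A — A clean, B clean
Right (#5): in B — A clean, B clean
Right (#6): in B — A clean, B clean
Left (#7): in A — A clean, B clean

in A — A clean, B clean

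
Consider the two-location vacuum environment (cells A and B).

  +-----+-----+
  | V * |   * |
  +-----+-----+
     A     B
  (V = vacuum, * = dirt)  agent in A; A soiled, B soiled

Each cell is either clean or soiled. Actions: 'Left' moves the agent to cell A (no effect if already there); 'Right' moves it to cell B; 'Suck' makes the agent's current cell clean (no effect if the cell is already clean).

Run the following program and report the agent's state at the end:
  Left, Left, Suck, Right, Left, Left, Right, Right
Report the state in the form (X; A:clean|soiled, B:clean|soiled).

1. Left → (A; A:soiled, B:soiled)
2. Left → (A; A:soiled, B:soiled)
3. Suck → (A; A:clean, B:soiled)
4. Right → (B; A:clean, B:soiled)
5. Left → (A; A:clean, B:soiled)
6. Left → (A; A:clean, B:soiled)
7. Right → (B; A:clean, B:soiled)
8. Right → (B; A:clean, B:soiled)

(B; A:clean, B:soiled)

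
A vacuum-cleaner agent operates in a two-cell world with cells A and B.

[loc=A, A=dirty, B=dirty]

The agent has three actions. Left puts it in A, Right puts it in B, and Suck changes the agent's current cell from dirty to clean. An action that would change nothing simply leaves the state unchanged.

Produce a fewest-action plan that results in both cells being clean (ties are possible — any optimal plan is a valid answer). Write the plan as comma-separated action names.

step 1/3 (Suck): (A; A:clean, B:dirty)
step 2/3 (Right): (B; A:clean, B:dirty)
step 3/3 (Suck): (B; A:clean, B:clean)
min 3: Suck A + move + Suck B

Suck, Right, Suck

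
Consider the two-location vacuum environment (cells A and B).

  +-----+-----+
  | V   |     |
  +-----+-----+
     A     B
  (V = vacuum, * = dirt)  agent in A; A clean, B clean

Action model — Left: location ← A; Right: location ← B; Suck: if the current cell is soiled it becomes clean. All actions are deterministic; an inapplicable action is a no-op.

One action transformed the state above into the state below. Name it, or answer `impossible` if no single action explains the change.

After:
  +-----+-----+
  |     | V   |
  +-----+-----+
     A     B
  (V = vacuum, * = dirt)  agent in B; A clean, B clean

Right

try  Left: <A|clean|clean>
try Right: <B|clean|clean>  ← match
try  Suck: <A|clean|clean>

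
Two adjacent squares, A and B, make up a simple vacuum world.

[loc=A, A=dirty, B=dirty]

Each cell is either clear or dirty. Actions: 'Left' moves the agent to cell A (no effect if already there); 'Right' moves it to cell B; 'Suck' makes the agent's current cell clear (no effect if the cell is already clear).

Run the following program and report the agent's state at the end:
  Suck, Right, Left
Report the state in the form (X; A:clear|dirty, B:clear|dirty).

(A; A:clear, B:dirty)

[1] after Suck: (A; A:clear, B:dirty)
[2] after Right: (B; A:clear, B:dirty)
[3] after Left: (A; A:clear, B:dirty)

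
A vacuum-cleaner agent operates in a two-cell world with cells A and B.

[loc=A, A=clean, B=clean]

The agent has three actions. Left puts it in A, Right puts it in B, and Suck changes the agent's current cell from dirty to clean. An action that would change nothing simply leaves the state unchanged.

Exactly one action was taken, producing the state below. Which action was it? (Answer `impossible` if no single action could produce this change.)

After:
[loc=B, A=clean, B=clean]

try  Left: (A; A:clean, B:clean)
try Right: (B; A:clean, B:clean)  ← match
try  Suck: (A; A:clean, B:clean)

Right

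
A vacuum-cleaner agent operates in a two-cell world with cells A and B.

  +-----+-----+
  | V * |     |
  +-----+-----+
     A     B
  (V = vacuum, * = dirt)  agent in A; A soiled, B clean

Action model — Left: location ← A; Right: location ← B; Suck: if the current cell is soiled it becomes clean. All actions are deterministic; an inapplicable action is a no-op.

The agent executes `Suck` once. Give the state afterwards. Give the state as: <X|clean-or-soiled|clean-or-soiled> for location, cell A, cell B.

start: <A|soiled|clean>
Suck (#1): <A|clean|clean>

<A|clean|clean>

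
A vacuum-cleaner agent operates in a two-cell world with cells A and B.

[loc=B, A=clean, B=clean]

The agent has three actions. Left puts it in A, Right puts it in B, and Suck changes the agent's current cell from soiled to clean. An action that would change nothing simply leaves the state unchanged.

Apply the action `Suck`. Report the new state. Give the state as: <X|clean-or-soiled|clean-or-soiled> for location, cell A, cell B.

start: <B|clean|clean>
1) do Suck; now <B|clean|clean>

<B|clean|clean>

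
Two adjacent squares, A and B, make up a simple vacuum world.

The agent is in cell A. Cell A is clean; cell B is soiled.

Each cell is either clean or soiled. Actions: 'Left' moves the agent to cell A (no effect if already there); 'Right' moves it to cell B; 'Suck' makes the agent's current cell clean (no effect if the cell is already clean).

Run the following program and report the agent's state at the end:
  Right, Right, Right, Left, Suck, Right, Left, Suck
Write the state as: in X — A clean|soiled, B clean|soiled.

in A — A clean, B soiled

t=1 Right ⇒ in B — A clean, B soiled
t=2 Right ⇒ in B — A clean, B soiled
t=3 Right ⇒ in B — A clean, B soiled
t=4 Left ⇒ in A — A clean, B soiled
t=5 Suck ⇒ in A — A clean, B soiled
t=6 Right ⇒ in B — A clean, B soiled
t=7 Left ⇒ in A — A clean, B soiled
t=8 Suck ⇒ in A — A clean, B soiled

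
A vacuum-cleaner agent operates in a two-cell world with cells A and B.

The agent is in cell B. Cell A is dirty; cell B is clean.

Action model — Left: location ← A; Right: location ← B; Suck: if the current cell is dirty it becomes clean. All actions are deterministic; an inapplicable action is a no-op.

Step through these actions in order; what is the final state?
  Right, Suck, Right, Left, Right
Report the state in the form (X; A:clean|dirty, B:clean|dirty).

Right (#1): (B; A:dirty, B:clean)
Suck (#2): (B; A:dirty, B:clean)
Right (#3): (B; A:dirty, B:clean)
Left (#4): (A; A:dirty, B:clean)
Right (#5): (B; A:dirty, B:clean)

(B; A:dirty, B:clean)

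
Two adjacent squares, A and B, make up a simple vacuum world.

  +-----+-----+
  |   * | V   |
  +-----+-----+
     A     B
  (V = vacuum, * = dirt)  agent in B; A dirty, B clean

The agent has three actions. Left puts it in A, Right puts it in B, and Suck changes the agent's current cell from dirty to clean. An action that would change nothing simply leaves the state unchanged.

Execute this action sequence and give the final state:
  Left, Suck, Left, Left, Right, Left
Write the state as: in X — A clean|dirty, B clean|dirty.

[1] after Left: in A — A dirty, B clean
[2] after Suck: in A — A clean, B clean
[3] after Left: in A — A clean, B clean
[4] after Left: in A — A clean, B clean
[5] after Right: in B — A clean, B clean
[6] after Left: in A — A clean, B clean

in A — A clean, B clean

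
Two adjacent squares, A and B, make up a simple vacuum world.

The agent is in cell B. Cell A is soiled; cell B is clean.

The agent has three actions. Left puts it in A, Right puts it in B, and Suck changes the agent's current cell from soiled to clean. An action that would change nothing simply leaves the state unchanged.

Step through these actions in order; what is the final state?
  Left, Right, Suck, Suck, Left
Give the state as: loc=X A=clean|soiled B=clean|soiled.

[1] after Left: loc=A A=soiled B=clean
[2] after Right: loc=B A=soiled B=clean
[3] after Suck: loc=B A=soiled B=clean
[4] after Suck: loc=B A=soiled B=clean
[5] after Left: loc=A A=soiled B=clean

loc=A A=soiled B=clean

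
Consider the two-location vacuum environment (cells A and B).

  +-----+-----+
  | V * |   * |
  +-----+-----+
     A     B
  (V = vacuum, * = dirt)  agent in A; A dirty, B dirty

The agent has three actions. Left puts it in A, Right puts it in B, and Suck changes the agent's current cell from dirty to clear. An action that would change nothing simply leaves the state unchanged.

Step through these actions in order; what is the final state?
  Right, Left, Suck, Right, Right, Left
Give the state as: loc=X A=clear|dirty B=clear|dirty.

Right (#1): loc=B A=dirty B=dirty
Left (#2): loc=A A=dirty B=dirty
Suck (#3): loc=A A=clear B=dirty
Right (#4): loc=B A=clear B=dirty
Right (#5): loc=B A=clear B=dirty
Left (#6): loc=A A=clear B=dirty

loc=A A=clear B=dirty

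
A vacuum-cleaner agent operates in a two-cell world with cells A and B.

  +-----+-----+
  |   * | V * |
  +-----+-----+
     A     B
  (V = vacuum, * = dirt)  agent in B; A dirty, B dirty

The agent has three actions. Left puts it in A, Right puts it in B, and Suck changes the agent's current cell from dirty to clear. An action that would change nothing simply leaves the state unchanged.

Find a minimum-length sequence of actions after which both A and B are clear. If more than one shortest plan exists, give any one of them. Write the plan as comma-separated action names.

Suck, Left, Suck

step 1/3 (Suck): <B|dirty|clear>
step 2/3 (Left): <A|dirty|clear>
step 3/3 (Suck): <A|clear|clear>
min 3: Suck B + move + Suck A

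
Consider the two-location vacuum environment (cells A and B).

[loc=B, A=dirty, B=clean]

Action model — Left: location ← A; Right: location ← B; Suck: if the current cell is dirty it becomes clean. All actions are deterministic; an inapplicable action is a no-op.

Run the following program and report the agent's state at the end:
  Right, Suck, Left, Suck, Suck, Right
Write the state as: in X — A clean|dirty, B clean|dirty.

1) do Right; now in B — A dirty, B clean
2) do Suck; now in B — A dirty, B clean
3) do Left; now in A — A dirty, B clean
4) do Suck; now in A — A clean, B clean
5) do Suck; now in A — A clean, B clean
6) do Right; now in B — A clean, B clean

in B — A clean, B clean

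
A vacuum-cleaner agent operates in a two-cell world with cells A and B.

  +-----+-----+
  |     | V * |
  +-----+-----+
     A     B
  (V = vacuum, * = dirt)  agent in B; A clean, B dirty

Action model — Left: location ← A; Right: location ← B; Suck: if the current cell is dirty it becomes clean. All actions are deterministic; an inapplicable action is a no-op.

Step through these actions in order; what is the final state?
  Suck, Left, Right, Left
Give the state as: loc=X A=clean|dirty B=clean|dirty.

Suck (#1): loc=B A=clean B=clean
Left (#2): loc=A A=clean B=clean
Right (#3): loc=B A=clean B=clean
Left (#4): loc=A A=clean B=clean

loc=A A=clean B=clean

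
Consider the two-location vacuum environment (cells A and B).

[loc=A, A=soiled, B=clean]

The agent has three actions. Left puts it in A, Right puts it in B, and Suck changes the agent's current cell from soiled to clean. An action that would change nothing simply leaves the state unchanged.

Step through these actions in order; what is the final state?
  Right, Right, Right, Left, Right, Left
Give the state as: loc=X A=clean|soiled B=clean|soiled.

t=1 Right ⇒ loc=B A=soiled B=clean
t=2 Right ⇒ loc=B A=soiled B=clean
t=3 Right ⇒ loc=B A=soiled B=clean
t=4 Left ⇒ loc=A A=soiled B=clean
t=5 Right ⇒ loc=B A=soiled B=clean
t=6 Left ⇒ loc=A A=soiled B=clean

loc=A A=soiled B=clean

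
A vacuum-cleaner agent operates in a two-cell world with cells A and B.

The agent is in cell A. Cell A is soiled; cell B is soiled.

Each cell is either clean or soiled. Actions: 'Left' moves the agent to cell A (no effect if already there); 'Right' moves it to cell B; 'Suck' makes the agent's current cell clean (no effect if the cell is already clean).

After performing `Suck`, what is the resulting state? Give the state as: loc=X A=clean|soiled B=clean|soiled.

loc=A A=clean B=soiled

start: loc=A A=soiled B=soiled
1. Suck → loc=A A=clean B=soiled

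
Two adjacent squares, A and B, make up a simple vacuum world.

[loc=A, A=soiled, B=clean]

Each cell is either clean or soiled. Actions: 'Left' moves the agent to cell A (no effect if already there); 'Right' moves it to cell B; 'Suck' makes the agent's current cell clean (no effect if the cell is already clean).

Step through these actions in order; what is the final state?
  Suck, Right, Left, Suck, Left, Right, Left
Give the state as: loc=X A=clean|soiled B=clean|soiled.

[1] after Suck: loc=A A=clean B=clean
[2] after Right: loc=B A=clean B=clean
[3] after Left: loc=A A=clean B=clean
[4] after Suck: loc=A A=clean B=clean
[5] after Left: loc=A A=clean B=clean
[6] after Right: loc=B A=clean B=clean
[7] after Left: loc=A A=clean B=clean

loc=A A=clean B=clean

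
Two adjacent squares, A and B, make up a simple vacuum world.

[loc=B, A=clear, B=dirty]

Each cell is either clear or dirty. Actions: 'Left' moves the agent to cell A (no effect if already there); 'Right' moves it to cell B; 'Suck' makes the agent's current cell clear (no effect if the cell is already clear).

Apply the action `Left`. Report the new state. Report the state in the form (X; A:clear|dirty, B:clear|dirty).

(A; A:clear, B:dirty)

start: (B; A:clear, B:dirty)
1. Left → (A; A:clear, B:dirty)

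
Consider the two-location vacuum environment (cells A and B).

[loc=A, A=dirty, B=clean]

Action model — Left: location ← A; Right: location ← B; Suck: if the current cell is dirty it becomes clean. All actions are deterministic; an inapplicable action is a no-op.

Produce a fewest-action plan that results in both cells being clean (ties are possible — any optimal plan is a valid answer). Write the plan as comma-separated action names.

Suck

[1] after Suck: <A|clean|clean>
min 1: A is dirty, one Suck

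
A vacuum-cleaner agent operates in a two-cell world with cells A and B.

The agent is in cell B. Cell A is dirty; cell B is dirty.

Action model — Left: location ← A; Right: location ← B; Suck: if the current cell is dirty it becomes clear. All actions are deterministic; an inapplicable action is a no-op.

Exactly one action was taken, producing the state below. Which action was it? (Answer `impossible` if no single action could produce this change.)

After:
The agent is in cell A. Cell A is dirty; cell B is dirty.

Left

try  Left: loc=A A=dirty B=dirty  ← match
try Right: loc=B A=dirty B=dirty
try  Suck: loc=B A=dirty B=clear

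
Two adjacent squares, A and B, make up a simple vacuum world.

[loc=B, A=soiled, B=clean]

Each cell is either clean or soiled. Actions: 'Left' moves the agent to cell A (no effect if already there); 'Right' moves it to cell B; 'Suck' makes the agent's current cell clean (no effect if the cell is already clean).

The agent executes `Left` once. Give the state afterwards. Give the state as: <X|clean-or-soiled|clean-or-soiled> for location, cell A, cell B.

start: <B|soiled|clean>
[1] after Left: <A|soiled|clean>

<A|soiled|clean>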